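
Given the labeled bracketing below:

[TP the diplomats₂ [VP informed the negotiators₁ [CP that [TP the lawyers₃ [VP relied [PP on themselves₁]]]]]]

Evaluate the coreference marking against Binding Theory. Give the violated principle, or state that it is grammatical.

The two coindexed NPs are *the negotiators₁* and *themselves₁*.
*themselves₁* is an anaphor. Principle A requires it to be bound within its binding domain — the embedded TP, whose subject is the lawyers₃.
Within that domain it is c-commanded by *the lawyers₃*, which does not share its index.
*the negotiators₁* does c-command the anaphor, but from outside its binding domain.
The anaphor is unbound in its domain → Principle A violation.

Principle A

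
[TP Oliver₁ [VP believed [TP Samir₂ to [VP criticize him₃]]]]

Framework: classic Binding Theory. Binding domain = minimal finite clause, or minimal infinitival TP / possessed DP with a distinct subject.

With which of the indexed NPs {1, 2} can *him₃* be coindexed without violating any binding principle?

{1}

*him* is a pronoun, so Principle B applies: it must be free in its binding domain.
Binding domain of *him₃*: the embedded TP, whose subject is Samir₂.
*Oliver₁* c-commands the pronoun but from outside its binding domain, and is not c-commanded by it → coindexation permitted.
*Samir₂* c-commands the pronoun within its binding domain → coindexation would violate Principle B.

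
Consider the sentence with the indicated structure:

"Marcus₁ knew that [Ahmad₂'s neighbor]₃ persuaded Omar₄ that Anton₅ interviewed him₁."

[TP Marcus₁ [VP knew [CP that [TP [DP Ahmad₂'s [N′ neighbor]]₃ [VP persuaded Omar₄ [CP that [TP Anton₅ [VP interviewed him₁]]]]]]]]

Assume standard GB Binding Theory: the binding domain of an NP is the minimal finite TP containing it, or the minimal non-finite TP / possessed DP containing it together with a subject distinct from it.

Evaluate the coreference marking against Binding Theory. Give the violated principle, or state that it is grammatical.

grammatical

The two coindexed NPs are *Marcus₁* and *him₁*.
*him₁* is a pronoun; its binding domain is the embedded TP, whose subject is Anton₅. Within that domain it is c-commanded only by *Anton₅*, which carries a different index — the pronoun is free locally, so Principle B holds.
*Marcus₁* is an R-expression; *him₁* does not c-command it, and no other NP shares its index, so Principle C is satisfied.
All principles are respected.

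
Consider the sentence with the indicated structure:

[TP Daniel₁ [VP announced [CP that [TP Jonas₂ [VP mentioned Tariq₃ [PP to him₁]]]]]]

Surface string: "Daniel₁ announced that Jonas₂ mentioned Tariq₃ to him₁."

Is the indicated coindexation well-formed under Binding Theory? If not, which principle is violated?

The two coindexed NPs are *Daniel₁* and *him₁*.
*him₁* is a pronoun; its binding domain is the embedded TP, whose subject is Jonas₂. Within that domain it is c-commanded only by *Jonas₂*, *Tariq₃*, which carry a different index — the pronoun is free locally, so Principle B holds.
*Daniel₁* is an R-expression; *him₁* does not c-command it, and no other NP shares its index, so Principle C is satisfied.
All principles are respected.

grammatical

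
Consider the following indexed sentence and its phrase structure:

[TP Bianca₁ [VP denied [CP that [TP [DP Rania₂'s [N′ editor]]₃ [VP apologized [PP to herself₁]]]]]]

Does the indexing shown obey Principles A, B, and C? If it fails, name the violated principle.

The two coindexed NPs are *Bianca₁* and *herself₁*.
*herself₁* is an anaphor. Principle A requires it to be bound within its binding domain — the embedded TP, whose subject is [Rania₂'s editor]₃.
Within that domain it is c-commanded by *[Rania₂'s editor]₃*, which does not share its index.
*Bianca₁* does c-command the anaphor, but from outside its binding domain.
The anaphor is unbound in its domain → Principle A violation.

Principle A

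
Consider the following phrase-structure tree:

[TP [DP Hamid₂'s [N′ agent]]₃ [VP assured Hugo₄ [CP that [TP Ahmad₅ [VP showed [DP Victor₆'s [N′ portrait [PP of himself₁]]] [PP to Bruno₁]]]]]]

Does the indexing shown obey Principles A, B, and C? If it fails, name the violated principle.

The two coindexed NPs are *Bruno₁* and *himself₁*.
*himself₁* is an anaphor. Principle A requires it to be bound within its binding domain — the possessed DP, whose subject is Victor₆.
Within that domain it is c-commanded by *Victor₆*, which does not share its index.
*Bruno₁* does not c-command the anaphor at all.
The anaphor is unbound in its domain → Principle A violation.

Principle A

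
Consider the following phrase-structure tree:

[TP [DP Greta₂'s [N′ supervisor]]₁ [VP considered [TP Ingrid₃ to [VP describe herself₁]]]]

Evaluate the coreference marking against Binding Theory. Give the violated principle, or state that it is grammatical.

Principle A

The two coindexed NPs are *[Greta₂'s supervisor]₁* and *herself₁*.
*herself₁* is an anaphor. Principle A requires it to be bound within its binding domain — the embedded TP, whose subject is Ingrid₃.
Within that domain it is c-commanded by *Ingrid₃*, which does not share its index.
*[Greta₂'s supervisor]₁* does c-command the anaphor, but from outside its binding domain.
The anaphor is unbound in its domain → Principle A violation.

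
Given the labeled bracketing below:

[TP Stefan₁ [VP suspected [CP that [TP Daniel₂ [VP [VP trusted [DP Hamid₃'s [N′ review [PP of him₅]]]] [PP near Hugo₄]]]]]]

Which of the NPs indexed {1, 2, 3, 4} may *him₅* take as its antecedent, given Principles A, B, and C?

{1, 2, 4}

*him* is a pronoun, so Principle B applies: it must be free in its binding domain.
Binding domain of *him₅*: the possessed DP, whose subject is Hamid₃.
*Stefan₁* c-commands the pronoun but from outside its binding domain, and is not c-commanded by it → coindexation permitted.
*Daniel₂* c-commands the pronoun but from outside its binding domain, and is not c-commanded by it → coindexation permitted.
*Hamid₃* c-commands the pronoun within its binding domain → coindexation would violate Principle B.
*Hugo₄* and the pronoun do not c-command one another → neither Principle B nor Principle C is at stake; coindexation permitted.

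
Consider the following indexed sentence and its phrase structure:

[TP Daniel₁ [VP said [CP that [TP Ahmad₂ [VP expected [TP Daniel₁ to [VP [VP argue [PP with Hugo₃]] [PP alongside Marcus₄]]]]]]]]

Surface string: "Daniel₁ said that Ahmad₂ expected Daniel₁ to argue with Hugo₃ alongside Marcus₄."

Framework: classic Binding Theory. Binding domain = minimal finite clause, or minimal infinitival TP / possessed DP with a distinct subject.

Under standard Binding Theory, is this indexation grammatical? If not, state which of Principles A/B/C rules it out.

The two coindexed NPs are *Daniel₁* (the higher occurrence) and *Daniel₁* (the lower occurrence).
*Daniel₁* (the lower occurrence) is an R-expression. Principle C requires it to be free everywhere.
*Daniel₁* (the higher occurrence) c-commands it and carries the same index.
The R-expression is bound → Principle C violation.

Principle C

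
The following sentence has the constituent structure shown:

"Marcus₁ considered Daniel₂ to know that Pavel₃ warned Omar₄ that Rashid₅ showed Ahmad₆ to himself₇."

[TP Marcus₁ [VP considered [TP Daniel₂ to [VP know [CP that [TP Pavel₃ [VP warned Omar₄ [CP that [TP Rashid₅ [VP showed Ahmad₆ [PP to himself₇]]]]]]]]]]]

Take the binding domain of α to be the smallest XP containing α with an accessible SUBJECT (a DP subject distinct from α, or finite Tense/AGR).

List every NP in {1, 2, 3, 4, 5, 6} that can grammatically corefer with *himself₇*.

*himself* is an anaphor, so Principle A applies: it must be bound in its binding domain.
Binding domain of *himself₇*: the embedded TP, whose subject is Rashid₅.
*Marcus₁* c-commands the anaphor but is outside its binding domain → cannot satisfy Principle A.
*Daniel₂* c-commands the anaphor but is outside its binding domain → cannot satisfy Principle A.
*Pavel₃* c-commands the anaphor but is outside its binding domain → cannot satisfy Principle A.
*Omar₄* c-commands the anaphor but is outside its binding domain → cannot satisfy Principle A.
*Rashid₅* c-commands the anaphor within its binding domain → licit binder.
*Ahmad₆* c-commands the anaphor within its binding domain → licit binder.

{5, 6}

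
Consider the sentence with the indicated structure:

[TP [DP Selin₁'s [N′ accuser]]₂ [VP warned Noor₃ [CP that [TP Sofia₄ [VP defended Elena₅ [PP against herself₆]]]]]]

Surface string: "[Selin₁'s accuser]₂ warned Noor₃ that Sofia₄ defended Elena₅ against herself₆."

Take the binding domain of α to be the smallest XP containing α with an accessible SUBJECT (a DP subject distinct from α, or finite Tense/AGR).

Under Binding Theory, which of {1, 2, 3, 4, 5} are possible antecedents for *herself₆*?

{4, 5}

*herself* is an anaphor, so Principle A applies: it must be bound in its binding domain.
Binding domain of *herself₆*: the embedded TP, whose subject is Sofia₄.
*Selin₁* does not c-command the anaphor → cannot bind it.
*[Selin₁'s accuser]₂* c-commands the anaphor but is outside its binding domain → cannot satisfy Principle A.
*Noor₃* c-commands the anaphor but is outside its binding domain → cannot satisfy Principle A.
*Sofia₄* c-commands the anaphor within its binding domain → licit binder.
*Elena₅* c-commands the anaphor within its binding domain → licit binder.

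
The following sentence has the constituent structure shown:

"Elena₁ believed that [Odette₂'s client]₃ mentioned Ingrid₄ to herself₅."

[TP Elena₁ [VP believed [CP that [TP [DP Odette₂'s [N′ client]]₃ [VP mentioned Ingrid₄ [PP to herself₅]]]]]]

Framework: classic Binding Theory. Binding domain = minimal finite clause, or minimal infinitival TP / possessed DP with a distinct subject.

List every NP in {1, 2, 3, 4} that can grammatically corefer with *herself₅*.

*herself* is an anaphor, so Principle A applies: it must be bound in its binding domain.
Binding domain of *herself₅*: the embedded TP, whose subject is [Odette₂'s client]₃.
*Elena₁* c-commands the anaphor but is outside its binding domain → cannot satisfy Principle A.
*Odette₂* does not c-command the anaphor → cannot bind it.
*[Odette₂'s client]₃* c-commands the anaphor within its binding domain → licit binder.
*Ingrid₄* c-commands the anaphor within its binding domain → licit binder.

{3, 4}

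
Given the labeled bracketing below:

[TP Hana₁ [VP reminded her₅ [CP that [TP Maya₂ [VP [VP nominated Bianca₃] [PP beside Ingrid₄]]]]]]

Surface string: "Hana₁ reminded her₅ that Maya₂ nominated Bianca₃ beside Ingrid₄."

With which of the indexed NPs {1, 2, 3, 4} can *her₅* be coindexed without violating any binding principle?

none

*her* is a pronoun, so Principle B applies: it must be free in its binding domain.
Binding domain of *her₅*: the matrix TP, whose subject is Hana₁.
*Hana₁* c-commands the pronoun within its binding domain → coindexation would violate Principle B.
*Maya₂*: the pronoun c-commands this R-expression → coindexation would violate Principle C on *Maya₂*.
*Bianca₃*: the pronoun c-commands this R-expression → coindexation would violate Principle C on *Bianca₃*.
*Ingrid₄*: the pronoun c-commands this R-expression → coindexation would violate Principle C on *Ingrid₄*.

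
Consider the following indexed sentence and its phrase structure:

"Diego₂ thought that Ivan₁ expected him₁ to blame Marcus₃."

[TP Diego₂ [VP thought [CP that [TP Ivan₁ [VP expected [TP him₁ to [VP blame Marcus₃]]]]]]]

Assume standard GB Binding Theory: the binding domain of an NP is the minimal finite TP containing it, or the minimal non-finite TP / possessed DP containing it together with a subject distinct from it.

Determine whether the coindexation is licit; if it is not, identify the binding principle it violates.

The two coindexed NPs are *Ivan₁* and *him₁*.
*him₁* is a pronoun. Its binding domain is the embedded TP, whose subject is Ivan₁.
*Ivan₁* c-commands it within that domain and carries the same index.
The pronoun is locally bound → Principle B violation.

Principle B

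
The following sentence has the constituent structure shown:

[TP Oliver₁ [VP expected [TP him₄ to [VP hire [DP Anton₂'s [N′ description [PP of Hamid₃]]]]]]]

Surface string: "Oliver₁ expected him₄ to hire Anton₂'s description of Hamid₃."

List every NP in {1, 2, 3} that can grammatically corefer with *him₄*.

*him* is a pronoun, so Principle B applies: it must be free in its binding domain.
Binding domain of *him₄*: the matrix TP, whose subject is Oliver₁.
*Oliver₁* c-commands the pronoun within its binding domain → coindexation would violate Principle B.
*Anton₂*: the pronoun c-commands this R-expression → coindexation would violate Principle C on *Anton₂*.
*Hamid₃*: the pronoun c-commands this R-expression → coindexation would violate Principle C on *Hamid₃*.

none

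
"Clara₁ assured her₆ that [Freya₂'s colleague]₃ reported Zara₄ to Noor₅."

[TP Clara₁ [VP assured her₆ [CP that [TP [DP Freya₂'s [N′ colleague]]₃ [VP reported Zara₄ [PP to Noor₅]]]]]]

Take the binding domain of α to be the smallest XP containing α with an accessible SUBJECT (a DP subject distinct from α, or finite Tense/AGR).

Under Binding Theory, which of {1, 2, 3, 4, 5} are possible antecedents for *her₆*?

*her* is a pronoun, so Principle B applies: it must be free in its binding domain.
Binding domain of *her₆*: the matrix TP, whose subject is Clara₁.
*Clara₁* c-commands the pronoun within its binding domain → coindexation would violate Principle B.
*Freya₂*: the pronoun c-commands this R-expression → coindexation would violate Principle C on *Freya₂*.
*[Freya₂'s colleague]₃*: the pronoun c-commands this R-expression → coindexation would violate Principle C on *[Freya₂'s colleague]₃*.
*Zara₄*: the pronoun c-commands this R-expression → coindexation would violate Principle C on *Zara₄*.
*Noor₅*: the pronoun c-commands this R-expression → coindexation would violate Principle C on *Noor₅*.

none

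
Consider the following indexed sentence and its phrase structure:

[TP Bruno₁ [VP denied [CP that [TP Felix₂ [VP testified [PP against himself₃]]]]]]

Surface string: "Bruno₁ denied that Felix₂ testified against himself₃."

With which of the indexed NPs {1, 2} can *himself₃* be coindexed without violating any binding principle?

{2}

*himself* is an anaphor, so Principle A applies: it must be bound in its binding domain.
Binding domain of *himself₃*: the embedded TP, whose subject is Felix₂.
*Bruno₁* c-commands the anaphor but is outside its binding domain → cannot satisfy Principle A.
*Felix₂* c-commands the anaphor within its binding domain → licit binder.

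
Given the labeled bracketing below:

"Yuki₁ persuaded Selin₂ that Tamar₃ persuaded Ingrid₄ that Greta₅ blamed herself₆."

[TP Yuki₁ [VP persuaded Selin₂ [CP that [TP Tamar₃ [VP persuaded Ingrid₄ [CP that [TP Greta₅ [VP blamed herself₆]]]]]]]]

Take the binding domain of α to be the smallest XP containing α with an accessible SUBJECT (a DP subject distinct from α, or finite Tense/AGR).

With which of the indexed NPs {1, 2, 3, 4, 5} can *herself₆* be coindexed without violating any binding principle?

{5}

*herself* is an anaphor, so Principle A applies: it must be bound in its binding domain.
Binding domain of *herself₆*: the embedded TP, whose subject is Greta₅.
*Yuki₁* c-commands the anaphor but is outside its binding domain → cannot satisfy Principle A.
*Selin₂* c-commands the anaphor but is outside its binding domain → cannot satisfy Principle A.
*Tamar₃* c-commands the anaphor but is outside its binding domain → cannot satisfy Principle A.
*Ingrid₄* c-commands the anaphor but is outside its binding domain → cannot satisfy Principle A.
*Greta₅* c-commands the anaphor within its binding domain → licit binder.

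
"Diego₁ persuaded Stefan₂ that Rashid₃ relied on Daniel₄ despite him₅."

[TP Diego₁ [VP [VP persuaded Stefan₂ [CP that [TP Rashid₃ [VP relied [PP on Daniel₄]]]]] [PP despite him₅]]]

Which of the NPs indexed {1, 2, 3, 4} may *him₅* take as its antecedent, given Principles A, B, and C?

*him* is a pronoun, so Principle B applies: it must be free in its binding domain.
Binding domain of *him₅*: the matrix TP, whose subject is Diego₁.
*Diego₁* c-commands the pronoun within its binding domain → coindexation would violate Principle B.
*Stefan₂* and the pronoun do not c-command one another → neither Principle B nor Principle C is at stake; coindexation permitted.
*Rashid₃* and the pronoun do not c-command one another → neither Principle B nor Principle C is at stake; coindexation permitted.
*Daniel₄* and the pronoun do not c-command one another → neither Principle B nor Principle C is at stake; coindexation permitted.

{2, 3, 4}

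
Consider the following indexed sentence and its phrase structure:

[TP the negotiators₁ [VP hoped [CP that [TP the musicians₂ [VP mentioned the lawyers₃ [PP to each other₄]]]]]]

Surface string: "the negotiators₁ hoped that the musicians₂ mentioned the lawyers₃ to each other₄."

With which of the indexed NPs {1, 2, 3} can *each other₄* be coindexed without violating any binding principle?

*each other* is an anaphor, so Principle A applies: it must be bound in its binding domain.
Binding domain of *each other₄*: the embedded TP, whose subject is the musicians₂.
*the negotiators₁* c-commands the anaphor but is outside its binding domain → cannot satisfy Principle A.
*the musicians₂* c-commands the anaphor within its binding domain → licit binder.
*the lawyers₃* c-commands the anaphor within its binding domain → licit binder.

{2, 3}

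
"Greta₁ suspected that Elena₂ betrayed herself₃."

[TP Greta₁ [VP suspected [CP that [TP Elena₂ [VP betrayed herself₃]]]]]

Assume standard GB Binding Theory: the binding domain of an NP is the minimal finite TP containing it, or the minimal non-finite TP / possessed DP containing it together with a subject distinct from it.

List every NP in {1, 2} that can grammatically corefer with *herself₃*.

{2}

*herself* is an anaphor, so Principle A applies: it must be bound in its binding domain.
Binding domain of *herself₃*: the embedded TP, whose subject is Elena₂.
*Greta₁* c-commands the anaphor but is outside its binding domain → cannot satisfy Principle A.
*Elena₂* c-commands the anaphor within its binding domain → licit binder.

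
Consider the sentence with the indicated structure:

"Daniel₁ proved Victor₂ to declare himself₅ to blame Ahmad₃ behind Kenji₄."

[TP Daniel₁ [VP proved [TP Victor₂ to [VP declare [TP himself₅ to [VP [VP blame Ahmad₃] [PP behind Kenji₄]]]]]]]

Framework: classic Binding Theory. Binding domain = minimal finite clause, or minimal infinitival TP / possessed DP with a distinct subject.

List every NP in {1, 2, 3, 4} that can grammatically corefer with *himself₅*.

*himself* is an anaphor, so Principle A applies: it must be bound in its binding domain.
Binding domain of *himself₅*: the embedded TP, whose subject is Victor₂.
*Daniel₁* c-commands the anaphor but is outside its binding domain → cannot satisfy Principle A.
*Victor₂* c-commands the anaphor within its binding domain → licit binder.
*Ahmad₃* does not c-command the anaphor → cannot bind it.
*Kenji₄* does not c-command the anaphor → cannot bind it.

{2}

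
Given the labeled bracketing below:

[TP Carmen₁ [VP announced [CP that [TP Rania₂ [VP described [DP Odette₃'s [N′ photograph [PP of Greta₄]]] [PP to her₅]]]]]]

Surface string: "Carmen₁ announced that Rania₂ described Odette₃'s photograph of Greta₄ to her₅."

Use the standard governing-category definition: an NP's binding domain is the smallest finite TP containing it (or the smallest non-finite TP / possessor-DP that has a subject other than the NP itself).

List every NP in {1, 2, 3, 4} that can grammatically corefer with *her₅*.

{1, 3, 4}

*her* is a pronoun, so Principle B applies: it must be free in its binding domain.
Binding domain of *her₅*: the embedded TP, whose subject is Rania₂.
*Carmen₁* c-commands the pronoun but from outside its binding domain, and is not c-commanded by it → coindexation permitted.
*Rania₂* c-commands the pronoun within its binding domain → coindexation would violate Principle B.
*Odette₃* and the pronoun do not c-command one another → neither Principle B nor Principle C is at stake; coindexation permitted.
*Greta₄* and the pronoun do not c-command one another → neither Principle B nor Principle C is at stake; coindexation permitted.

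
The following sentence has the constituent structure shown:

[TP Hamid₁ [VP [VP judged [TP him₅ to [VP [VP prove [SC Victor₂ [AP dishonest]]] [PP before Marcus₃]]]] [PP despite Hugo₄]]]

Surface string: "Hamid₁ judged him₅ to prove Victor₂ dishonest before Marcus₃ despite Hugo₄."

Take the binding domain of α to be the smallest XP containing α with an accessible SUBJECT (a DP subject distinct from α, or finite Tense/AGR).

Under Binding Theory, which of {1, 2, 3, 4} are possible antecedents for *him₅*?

{4}

*him* is a pronoun, so Principle B applies: it must be free in its binding domain.
Binding domain of *him₅*: the matrix TP, whose subject is Hamid₁.
*Hamid₁* c-commands the pronoun within its binding domain → coindexation would violate Principle B.
*Victor₂*: the pronoun c-commands this R-expression → coindexation would violate Principle C on *Victor₂*.
*Marcus₃*: the pronoun c-commands this R-expression → coindexation would violate Principle C on *Marcus₃*.
*Hugo₄* and the pronoun do not c-command one another → neither Principle B nor Principle C is at stake; coindexation permitted.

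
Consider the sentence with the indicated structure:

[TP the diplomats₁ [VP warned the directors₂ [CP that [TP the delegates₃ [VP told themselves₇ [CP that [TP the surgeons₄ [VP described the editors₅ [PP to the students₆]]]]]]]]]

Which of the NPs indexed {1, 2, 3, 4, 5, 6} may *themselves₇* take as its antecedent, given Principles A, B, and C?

*themselves* is an anaphor, so Principle A applies: it must be bound in its binding domain.
Binding domain of *themselves₇*: the embedded TP, whose subject is the delegates₃.
*the diplomats₁* c-commands the anaphor but is outside its binding domain → cannot satisfy Principle A.
*the directors₂* c-commands the anaphor but is outside its binding domain → cannot satisfy Principle A.
*the delegates₃* c-commands the anaphor within its binding domain → licit binder.
*the surgeons₄* does not c-command the anaphor → cannot bind it.
*the editors₅* does not c-command the anaphor → cannot bind it.
*the students₆* does not c-command the anaphor → cannot bind it.

{3}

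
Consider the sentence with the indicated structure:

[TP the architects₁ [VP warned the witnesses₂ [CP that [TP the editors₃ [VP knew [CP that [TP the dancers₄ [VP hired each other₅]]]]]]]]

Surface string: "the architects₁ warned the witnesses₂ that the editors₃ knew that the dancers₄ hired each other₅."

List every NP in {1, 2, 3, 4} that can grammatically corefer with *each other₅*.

{4}

*each other* is an anaphor, so Principle A applies: it must be bound in its binding domain.
Binding domain of *each other₅*: the embedded TP, whose subject is the dancers₄.
*the architects₁* c-commands the anaphor but is outside its binding domain → cannot satisfy Principle A.
*the witnesses₂* c-commands the anaphor but is outside its binding domain → cannot satisfy Principle A.
*the editors₃* c-commands the anaphor but is outside its binding domain → cannot satisfy Principle A.
*the dancers₄* c-commands the anaphor within its binding domain → licit binder.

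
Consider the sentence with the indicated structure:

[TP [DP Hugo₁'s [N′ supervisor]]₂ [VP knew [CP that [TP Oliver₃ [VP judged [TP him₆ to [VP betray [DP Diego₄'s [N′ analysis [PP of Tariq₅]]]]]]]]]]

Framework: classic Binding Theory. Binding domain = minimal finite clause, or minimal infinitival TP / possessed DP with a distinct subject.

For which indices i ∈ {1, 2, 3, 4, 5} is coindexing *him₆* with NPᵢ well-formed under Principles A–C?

*him* is a pronoun, so Principle B applies: it must be free in its binding domain.
Binding domain of *him₆*: the embedded TP, whose subject is Oliver₃.
*Hugo₁* and the pronoun do not c-command one another → neither Principle B nor Principle C is at stake; coindexation permitted.
*[Hugo₁'s supervisor]₂* c-commands the pronoun but from outside its binding domain, and is not c-commanded by it → coindexation permitted.
*Oliver₃* c-commands the pronoun within its binding domain → coindexation would violate Principle B.
*Diego₄*: the pronoun c-commands this R-expression → coindexation would violate Principle C on *Diego₄*.
*Tariq₅*: the pronoun c-commands this R-expression → coindexation would violate Principle C on *Tariq₅*.

{1, 2}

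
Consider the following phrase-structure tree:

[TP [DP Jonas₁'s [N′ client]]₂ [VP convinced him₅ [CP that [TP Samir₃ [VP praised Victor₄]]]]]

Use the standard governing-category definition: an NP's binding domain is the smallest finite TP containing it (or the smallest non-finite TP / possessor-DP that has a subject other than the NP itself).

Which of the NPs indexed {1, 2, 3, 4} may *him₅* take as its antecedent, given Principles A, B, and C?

*him* is a pronoun, so Principle B applies: it must be free in its binding domain.
Binding domain of *him₅*: the matrix TP, whose subject is [Jonas₁'s client]₂.
*Jonas₁* and the pronoun do not c-command one another → neither Principle B nor Principle C is at stake; coindexation permitted.
*[Jonas₁'s client]₂* c-commands the pronoun within its binding domain → coindexation would violate Principle B.
*Samir₃*: the pronoun c-commands this R-expression → coindexation would violate Principle C on *Samir₃*.
*Victor₄*: the pronoun c-commands this R-expression → coindexation would violate Principle C on *Victor₄*.

{1}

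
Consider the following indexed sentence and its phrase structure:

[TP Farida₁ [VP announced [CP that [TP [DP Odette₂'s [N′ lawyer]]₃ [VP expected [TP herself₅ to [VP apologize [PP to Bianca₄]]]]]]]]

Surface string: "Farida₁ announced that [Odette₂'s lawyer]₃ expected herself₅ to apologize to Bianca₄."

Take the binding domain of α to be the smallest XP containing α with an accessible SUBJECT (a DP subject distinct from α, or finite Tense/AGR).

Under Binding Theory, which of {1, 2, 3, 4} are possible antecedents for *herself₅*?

*herself* is an anaphor, so Principle A applies: it must be bound in its binding domain.
Binding domain of *herself₅*: the embedded TP, whose subject is [Odette₂'s lawyer]₃.
*Farida₁* c-commands the anaphor but is outside its binding domain → cannot satisfy Principle A.
*Odette₂* does not c-command the anaphor → cannot bind it.
*[Odette₂'s lawyer]₃* c-commands the anaphor within its binding domain → licit binder.
*Bianca₄* does not c-command the anaphor → cannot bind it.

{3}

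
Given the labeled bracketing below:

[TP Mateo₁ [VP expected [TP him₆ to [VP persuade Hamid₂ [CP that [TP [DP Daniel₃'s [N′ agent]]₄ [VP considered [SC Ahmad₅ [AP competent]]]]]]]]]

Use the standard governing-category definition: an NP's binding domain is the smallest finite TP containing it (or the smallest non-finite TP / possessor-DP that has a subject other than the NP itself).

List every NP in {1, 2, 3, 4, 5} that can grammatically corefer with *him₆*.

*him* is a pronoun, so Principle B applies: it must be free in its binding domain.
Binding domain of *him₆*: the matrix TP, whose subject is Mateo₁.
*Mateo₁* c-commands the pronoun within its binding domain → coindexation would violate Principle B.
*Hamid₂*: the pronoun c-commands this R-expression → coindexation would violate Principle C on *Hamid₂*.
*Daniel₃*: the pronoun c-commands this R-expression → coindexation would violate Principle C on *Daniel₃*.
*[Daniel₃'s agent]₄*: the pronoun c-commands this R-expression → coindexation would violate Principle C on *[Daniel₃'s agent]₄*.
*Ahmad₅*: the pronoun c-commands this R-expression → coindexation would violate Principle C on *Ahmad₅*.

none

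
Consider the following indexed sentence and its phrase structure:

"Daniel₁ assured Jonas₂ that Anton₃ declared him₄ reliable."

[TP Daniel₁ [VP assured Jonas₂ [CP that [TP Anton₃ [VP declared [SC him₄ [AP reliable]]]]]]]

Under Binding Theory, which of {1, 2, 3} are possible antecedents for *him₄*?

*him* is a pronoun, so Principle B applies: it must be free in its binding domain.
Binding domain of *him₄*: the embedded TP, whose subject is Anton₃.
*Daniel₁* c-commands the pronoun but from outside its binding domain, and is not c-commanded by it → coindexation permitted.
*Jonas₂* c-commands the pronoun but from outside its binding domain, and is not c-commanded by it → coindexation permitted.
*Anton₃* c-commands the pronoun within its binding domain → coindexation would violate Principle B.

{1, 2}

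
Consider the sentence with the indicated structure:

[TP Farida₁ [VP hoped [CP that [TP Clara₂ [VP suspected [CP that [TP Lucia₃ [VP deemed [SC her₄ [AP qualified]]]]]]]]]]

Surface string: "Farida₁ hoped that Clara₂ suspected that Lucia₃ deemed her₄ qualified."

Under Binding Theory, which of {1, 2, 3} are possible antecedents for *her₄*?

{1, 2}

*her* is a pronoun, so Principle B applies: it must be free in its binding domain.
Binding domain of *her₄*: the embedded TP, whose subject is Lucia₃.
*Farida₁* c-commands the pronoun but from outside its binding domain, and is not c-commanded by it → coindexation permitted.
*Clara₂* c-commands the pronoun but from outside its binding domain, and is not c-commanded by it → coindexation permitted.
*Lucia₃* c-commands the pronoun within its binding domain → coindexation would violate Principle B.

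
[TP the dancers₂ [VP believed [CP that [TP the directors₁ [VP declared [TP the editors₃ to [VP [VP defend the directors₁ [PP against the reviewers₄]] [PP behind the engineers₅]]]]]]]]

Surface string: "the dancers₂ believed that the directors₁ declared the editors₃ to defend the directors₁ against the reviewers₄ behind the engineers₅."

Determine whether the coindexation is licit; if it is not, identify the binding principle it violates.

The two coindexed NPs are *the directors₁* (the lower occurrence) and *the directors₁* (the higher occurrence).
*the directors₁* (the lower occurrence) is an R-expression. Principle C requires it to be free everywhere.
*the directors₁* (the higher occurrence) c-commands it and carries the same index.
The R-expression is bound → Principle C violation.

Principle C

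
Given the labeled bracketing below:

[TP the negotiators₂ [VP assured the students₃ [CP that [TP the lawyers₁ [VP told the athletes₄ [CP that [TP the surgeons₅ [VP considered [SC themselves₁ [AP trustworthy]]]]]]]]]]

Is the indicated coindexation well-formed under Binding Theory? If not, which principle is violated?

The two coindexed NPs are *the lawyers₁* and *themselves₁*.
*themselves₁* is an anaphor. Principle A requires it to be bound within its binding domain — the embedded TP, whose subject is the surgeons₅.
Within that domain it is c-commanded by *the surgeons₅*, which does not share its index.
*the lawyers₁* does c-command the anaphor, but from outside its binding domain.
The anaphor is unbound in its domain → Principle A violation.

Principle A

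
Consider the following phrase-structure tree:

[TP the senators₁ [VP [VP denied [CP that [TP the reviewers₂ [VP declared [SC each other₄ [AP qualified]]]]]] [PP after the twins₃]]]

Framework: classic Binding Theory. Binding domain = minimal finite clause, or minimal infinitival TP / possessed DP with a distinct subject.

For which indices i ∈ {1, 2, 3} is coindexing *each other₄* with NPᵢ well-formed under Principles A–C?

{2}

*each other* is an anaphor, so Principle A applies: it must be bound in its binding domain.
Binding domain of *each other₄*: the embedded TP, whose subject is the reviewers₂.
*the senators₁* c-commands the anaphor but is outside its binding domain → cannot satisfy Principle A.
*the reviewers₂* c-commands the anaphor within its binding domain → licit binder.
*the twins₃* does not c-command the anaphor → cannot bind it.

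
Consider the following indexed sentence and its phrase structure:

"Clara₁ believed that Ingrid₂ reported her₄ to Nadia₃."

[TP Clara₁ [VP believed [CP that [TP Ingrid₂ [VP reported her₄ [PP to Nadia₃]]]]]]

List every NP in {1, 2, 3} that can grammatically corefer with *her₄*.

*her* is a pronoun, so Principle B applies: it must be free in its binding domain.
Binding domain of *her₄*: the embedded TP, whose subject is Ingrid₂.
*Clara₁* c-commands the pronoun but from outside its binding domain, and is not c-commanded by it → coindexation permitted.
*Ingrid₂* c-commands the pronoun within its binding domain → coindexation would violate Principle B.
*Nadia₃*: the pronoun c-commands this R-expression → coindexation would violate Principle C on *Nadia₃*.

{1}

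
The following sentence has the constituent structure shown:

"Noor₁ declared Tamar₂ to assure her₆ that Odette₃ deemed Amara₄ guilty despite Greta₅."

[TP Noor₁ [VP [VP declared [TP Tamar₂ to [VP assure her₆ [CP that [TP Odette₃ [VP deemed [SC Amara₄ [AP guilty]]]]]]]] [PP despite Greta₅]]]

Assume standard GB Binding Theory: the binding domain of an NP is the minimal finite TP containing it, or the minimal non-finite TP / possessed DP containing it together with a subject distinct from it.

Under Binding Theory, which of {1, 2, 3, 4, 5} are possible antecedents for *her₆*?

{1, 5}

*her* is a pronoun, so Principle B applies: it must be free in its binding domain.
Binding domain of *her₆*: the embedded TP, whose subject is Tamar₂.
*Noor₁* c-commands the pronoun but from outside its binding domain, and is not c-commanded by it → coindexation permitted.
*Tamar₂* c-commands the pronoun within its binding domain → coindexation would violate Principle B.
*Odette₃*: the pronoun c-commands this R-expression → coindexation would violate Principle C on *Odette₃*.
*Amara₄*: the pronoun c-commands this R-expression → coindexation would violate Principle C on *Amara₄*.
*Greta₅* and the pronoun do not c-command one another → neither Principle B nor Principle C is at stake; coindexation permitted.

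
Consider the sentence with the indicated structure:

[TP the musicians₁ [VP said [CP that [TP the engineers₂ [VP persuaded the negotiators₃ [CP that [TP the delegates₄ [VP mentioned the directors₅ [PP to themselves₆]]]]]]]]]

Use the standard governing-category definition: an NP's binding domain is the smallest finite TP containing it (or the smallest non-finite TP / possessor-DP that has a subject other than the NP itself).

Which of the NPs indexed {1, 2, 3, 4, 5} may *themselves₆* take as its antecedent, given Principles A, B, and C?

*themselves* is an anaphor, so Principle A applies: it must be bound in its binding domain.
Binding domain of *themselves₆*: the embedded TP, whose subject is the delegates₄.
*the musicians₁* c-commands the anaphor but is outside its binding domain → cannot satisfy Principle A.
*the engineers₂* c-commands the anaphor but is outside its binding domain → cannot satisfy Principle A.
*the negotiators₃* c-commands the anaphor but is outside its binding domain → cannot satisfy Principle A.
*the delegates₄* c-commands the anaphor within its binding domain → licit binder.
*the directors₅* c-commands the anaphor within its binding domain → licit binder.

{4, 5}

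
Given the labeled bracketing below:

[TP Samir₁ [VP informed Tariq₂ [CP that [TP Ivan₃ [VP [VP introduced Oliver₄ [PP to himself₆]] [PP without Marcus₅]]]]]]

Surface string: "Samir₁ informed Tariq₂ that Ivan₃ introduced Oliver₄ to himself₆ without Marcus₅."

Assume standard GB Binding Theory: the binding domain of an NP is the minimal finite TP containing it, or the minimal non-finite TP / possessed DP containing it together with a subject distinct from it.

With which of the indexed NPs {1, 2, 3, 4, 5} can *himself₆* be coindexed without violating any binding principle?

{3, 4}

*himself* is an anaphor, so Principle A applies: it must be bound in its binding domain.
Binding domain of *himself₆*: the embedded TP, whose subject is Ivan₃.
*Samir₁* c-commands the anaphor but is outside its binding domain → cannot satisfy Principle A.
*Tariq₂* c-commands the anaphor but is outside its binding domain → cannot satisfy Principle A.
*Ivan₃* c-commands the anaphor within its binding domain → licit binder.
*Oliver₄* c-commands the anaphor within its binding domain → licit binder.
*Marcus₅* does not c-command the anaphor → cannot bind it.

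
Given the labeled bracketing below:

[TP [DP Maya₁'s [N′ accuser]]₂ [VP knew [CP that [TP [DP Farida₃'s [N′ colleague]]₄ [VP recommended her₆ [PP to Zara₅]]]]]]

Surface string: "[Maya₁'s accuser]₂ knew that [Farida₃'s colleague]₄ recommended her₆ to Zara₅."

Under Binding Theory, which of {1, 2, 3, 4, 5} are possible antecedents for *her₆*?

*her* is a pronoun, so Principle B applies: it must be free in its binding domain.
Binding domain of *her₆*: the embedded TP, whose subject is [Farida₃'s colleague]₄.
*Maya₁* and the pronoun do not c-command one another → neither Principle B nor Principle C is at stake; coindexation permitted.
*[Maya₁'s accuser]₂* c-commands the pronoun but from outside its binding domain, and is not c-commanded by it → coindexation permitted.
*Farida₃* and the pronoun do not c-command one another → neither Principle B nor Principle C is at stake; coindexation permitted.
*[Farida₃'s colleague]₄* c-commands the pronoun within its binding domain → coindexation would violate Principle B.
*Zara₅*: the pronoun c-commands this R-expression → coindexation would violate Principle C on *Zara₅*.

{1, 2, 3}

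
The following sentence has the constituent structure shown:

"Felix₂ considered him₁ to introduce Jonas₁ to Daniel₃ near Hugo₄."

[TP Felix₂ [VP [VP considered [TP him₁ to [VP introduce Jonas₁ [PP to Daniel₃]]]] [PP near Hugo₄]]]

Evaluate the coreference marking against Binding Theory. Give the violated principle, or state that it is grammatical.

Principle C

The two coindexed NPs are *him₁* and *Jonas₁*.
*Jonas₁* is an R-expression. Principle C requires it to be free everywhere.
*him₁* c-commands it and carries the same index.
The R-expression is bound → Principle C violation.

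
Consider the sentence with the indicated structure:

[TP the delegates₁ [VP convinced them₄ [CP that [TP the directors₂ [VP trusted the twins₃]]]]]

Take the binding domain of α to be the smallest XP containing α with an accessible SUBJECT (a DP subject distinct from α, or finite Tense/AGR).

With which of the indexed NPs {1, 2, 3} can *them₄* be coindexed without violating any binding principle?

*them* is a pronoun, so Principle B applies: it must be free in its binding domain.
Binding domain of *them₄*: the matrix TP, whose subject is the delegates₁.
*the delegates₁* c-commands the pronoun within its binding domain → coindexation would violate Principle B.
*the directors₂*: the pronoun c-commands this R-expression → coindexation would violate Principle C on *the directors₂*.
*the twins₃*: the pronoun c-commands this R-expression → coindexation would violate Principle C on *the twins₃*.

none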